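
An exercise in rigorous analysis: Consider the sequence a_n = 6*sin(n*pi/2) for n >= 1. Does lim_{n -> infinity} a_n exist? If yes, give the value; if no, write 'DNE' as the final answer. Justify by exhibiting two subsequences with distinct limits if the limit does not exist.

Examine the behaviour of a_n along subsequences.
a_{4k+1} = 6*sin(pi/2 + 2k*pi) = 6 -> 6. a_{4k+3} = 6*sin(3pi/2 + 2k*pi) = -6 -> -6.
Since these two subsequential limits are 6 and -6, distinct, the full sequence cannot converge (a convergent sequence has all subsequences tending to the same limit). So lim a_n does not exist.

DNE


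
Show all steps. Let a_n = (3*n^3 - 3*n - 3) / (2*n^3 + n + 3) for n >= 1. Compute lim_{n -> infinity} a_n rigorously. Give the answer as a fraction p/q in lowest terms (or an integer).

Divide numerator and denominator by n^3, the highest power:
numerator / n^3 = 3 - 3/n^2 - 3/n^3
denominator / n^3 = 2 + n^(-2) + 3/n^3
As n -> infinity, all terms of the form c/n^k (k >= 1) tend to 0.
So numerator / n^3 -> 3 and denominator / n^3 -> 2.
Therefore lim a_n = 3/2.

3/2


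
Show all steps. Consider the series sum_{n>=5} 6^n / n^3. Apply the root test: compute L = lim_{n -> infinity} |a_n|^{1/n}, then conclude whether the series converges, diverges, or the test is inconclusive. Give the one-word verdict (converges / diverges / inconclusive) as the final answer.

Let a_n denote the general term. Form |a_n|^(1/n) and simplify:
|a_n|^(1/n) = 6/n^(3/n)
Take the limit as n -> infinity: L = 6.
Since L = 6 > 1, the root test implies divergence.

diverges


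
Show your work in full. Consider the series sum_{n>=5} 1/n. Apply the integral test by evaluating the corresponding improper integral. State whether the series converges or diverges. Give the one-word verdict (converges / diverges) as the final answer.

Let f(x) = 1/x. Then f is positive, continuous, and decreasing on [5, infinity), so the integral test applies.
Compute the improper integral int_{5}^infinity f(x) dx:
  antiderivative F(x) = log(x).
  As x -> infinity, log(x) -> infinity.
  So int = infinity - log(5) = infinity. By the integral test, the series diverges.

diverges


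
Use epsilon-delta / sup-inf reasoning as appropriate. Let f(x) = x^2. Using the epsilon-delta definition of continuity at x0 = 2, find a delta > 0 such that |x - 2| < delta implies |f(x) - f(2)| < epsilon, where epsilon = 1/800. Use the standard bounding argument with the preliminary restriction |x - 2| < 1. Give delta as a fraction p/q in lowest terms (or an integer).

Factor: |x^2 - (2)^2| = |x - 2| * |x + 2|.
Impose |x - 2| < 1 first. Then |x + 2| = |(x - 2) + 2*(2)| <= |x - 2| + 2*|2| < 1 + 4 = 5.
So |x^2 - (2)^2| < delta * 5.
We need delta * 5 <= 1/800, i.e. delta <= 1/800/5 = 1/4000.
Since 1/4000 < 1, this is tighter than 1; take delta = 1/4000.
So delta = 1/4000 works.

1/4000


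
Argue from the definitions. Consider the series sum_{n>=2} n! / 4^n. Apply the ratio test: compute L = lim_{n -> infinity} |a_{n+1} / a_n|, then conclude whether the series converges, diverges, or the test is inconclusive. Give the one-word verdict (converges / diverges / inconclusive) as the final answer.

Let a_n denote the general term. Form the ratio a_{n+1}/a_n and simplify:
a_{n+1}/a_n = n/4 + 1/4
Take the limit as n -> infinity: L = infinity.
Since L = infinity > 1 (or L = infinity), the ratio test implies the series diverges.

diverges


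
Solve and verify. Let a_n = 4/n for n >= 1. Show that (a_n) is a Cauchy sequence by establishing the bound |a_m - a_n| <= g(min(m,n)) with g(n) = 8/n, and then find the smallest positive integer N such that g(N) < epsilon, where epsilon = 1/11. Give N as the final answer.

For any m, n >= 1, by the triangle inequality:
|a_m - a_n| = |4/m - 4/n| <= 4*1/m + 4*1/n <= 8/min(m,n).
So g(n) = 8/n bounds the Cauchy difference. Since g(n) -> 0, (a_n) is Cauchy.
Now solve g(N) < 1/11: 8/N < 1/11 <=> N > 8 / (1/11) = 88.
The smallest integer strictly greater than 88 is N = 89.
Check: g(89) = 8/89 = 8/89 < 1/11; g(88) = 1/11 >= 1/11. So N = 89.

89


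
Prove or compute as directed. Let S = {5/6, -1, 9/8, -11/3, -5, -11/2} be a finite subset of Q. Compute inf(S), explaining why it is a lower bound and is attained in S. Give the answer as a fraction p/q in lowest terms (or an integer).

S is finite, so inf(S) = min(S).
Sorted increasing:
-11/2, -5, -11/3, -1, 5/6, 9/8
The extremum is -11/2.
For every x in S, x >= -11/2. And -11/2 is in S, so it is attained.
Therefore inf(S) = -11/2.

-11/2


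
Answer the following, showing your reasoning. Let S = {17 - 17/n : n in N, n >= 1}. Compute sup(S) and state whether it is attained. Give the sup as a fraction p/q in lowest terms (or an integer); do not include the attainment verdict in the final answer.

Analysis:
- Values: 0, 17/2, 34/3, 51/4, ... strictly increasing.
- Minimum is 0 (n=1); inf = 0 (attained).
- 17 - 17/n -> 17 from below; sup = 17, not attained.
Conclusion: sup(S) = 17, not attained in S.

17


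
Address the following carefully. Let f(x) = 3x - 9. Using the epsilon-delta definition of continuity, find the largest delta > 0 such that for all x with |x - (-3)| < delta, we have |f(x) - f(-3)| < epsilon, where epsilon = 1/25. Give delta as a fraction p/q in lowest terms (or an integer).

We compute f(-3) = 3*(-3) - 9 = -18.
|f(x) - f(-3)| = |3x - 9 - (-18)| = |3(x - (-3))| = 3|x - (-3)|.
We need 3|x - (-3)| < 1/25, i.e. |x - (-3)| < 1/25 / 3 = 1/75.
So any delta <= 1/75 works. Conversely, if delta > 1/75, then x = -3 + 1/75 satisfies |x - (-3)| = 1/75 < delta but |f(x) - f(-3)| = 3 * 1/75 = 1/25, which is not < 1/25; so no larger delta works.
Hence the largest such delta is 1/75.

1/75


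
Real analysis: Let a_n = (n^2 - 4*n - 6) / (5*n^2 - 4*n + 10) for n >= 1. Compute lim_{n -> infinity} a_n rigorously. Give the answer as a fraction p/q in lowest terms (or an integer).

Divide numerator and denominator by n^2, the highest power:
numerator / n^2 = 1 - 4/n - 6/n^2
denominator / n^2 = 5 - 4/n + 10/n^2
As n -> infinity, all terms of the form c/n^k (k >= 1) tend to 0.
So numerator / n^2 -> 1 and denominator / n^2 -> 5.
Therefore lim a_n = 1/5.

1/5


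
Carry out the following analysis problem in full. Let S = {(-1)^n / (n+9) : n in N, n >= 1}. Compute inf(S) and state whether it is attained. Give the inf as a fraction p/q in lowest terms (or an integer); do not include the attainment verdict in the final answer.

Analysis:
- Values: -1/10, 1/11, -1/12, 1/13, -1/14, ...
- Positive terms (even n): 1/(2+9), 1/(4+9), ... decreasing -> max = 1/11 (n=2).
- Negative terms (odd n): -1/(1+9), -1/(3+9), ... increasing -> min = -1/10 (n=1).
- So sup = 1/11 (attained at n=2); inf = -1/10 (attained at n=1).
Conclusion: inf(S) = -1/10, attained in S.

-1/10


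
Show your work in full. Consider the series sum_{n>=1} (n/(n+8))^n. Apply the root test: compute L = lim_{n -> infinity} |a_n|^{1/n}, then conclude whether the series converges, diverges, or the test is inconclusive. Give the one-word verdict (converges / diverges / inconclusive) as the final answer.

Let a_n denote the general term. Form |a_n|^(1/n) and simplify:
|a_n|^(1/n) = n/(n + 8)
Take the limit as n -> infinity: L = 1.
Since L = 1, the root test is inconclusive. (In fact a_n = (n/(n+8))^n -> e^(-8) != 0, so the nth-term test shows divergence; but the root test itself gives no conclusion.)

inconclusive


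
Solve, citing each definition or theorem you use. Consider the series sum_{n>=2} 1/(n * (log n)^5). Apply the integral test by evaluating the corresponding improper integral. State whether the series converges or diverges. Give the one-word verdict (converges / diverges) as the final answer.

Let f(x) = 1/(x*log(x)^5). Then f is positive, continuous, and decreasing on [2, infinity), so the integral test applies.
Compute the improper integral int_{2}^infinity f(x) dx:
  antiderivative F(x) = -1/(4*log(x)^4).
  F(x) -> 0 as x -> infinity.  int = 0 - F(2) = 1/(4*log(2)^4) < infinity. By the integral test, the series converges.

converges


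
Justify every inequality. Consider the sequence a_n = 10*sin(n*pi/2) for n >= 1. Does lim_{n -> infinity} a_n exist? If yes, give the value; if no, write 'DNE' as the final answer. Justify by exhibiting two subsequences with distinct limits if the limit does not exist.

Examine the behaviour of a_n along subsequences.
a_{4k+1} = 10*sin(pi/2 + 2k*pi) = 10 -> 10. a_{4k+3} = 10*sin(3pi/2 + 2k*pi) = -10 -> -10.
Since these two subsequential limits are 10 and -10, distinct, the full sequence cannot converge (a convergent sequence has all subsequences tending to the same limit). So lim a_n does not exist.

DNE


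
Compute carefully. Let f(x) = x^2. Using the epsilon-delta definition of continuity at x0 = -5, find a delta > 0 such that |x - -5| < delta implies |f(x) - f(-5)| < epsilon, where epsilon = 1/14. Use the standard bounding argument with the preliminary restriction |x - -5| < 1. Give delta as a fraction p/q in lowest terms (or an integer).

Factor: |x^2 - (-5)^2| = |x - -5| * |x + -5|.
Impose |x - -5| < 1 first. Then |x + -5| = |(x - -5) + 2*(-5)| <= |x - -5| + 2*|-5| < 1 + 10 = 11.
So |x^2 - (-5)^2| < delta * 11.
We need delta * 11 <= 1/14, i.e. delta <= 1/14/11 = 1/154.
Since 1/154 < 1, this is tighter than 1; take delta = 1/154.
So delta = 1/154 works.

1/154


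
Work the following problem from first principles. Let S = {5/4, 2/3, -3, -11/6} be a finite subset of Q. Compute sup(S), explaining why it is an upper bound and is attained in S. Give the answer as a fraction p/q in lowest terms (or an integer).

S is finite, so sup(S) = max(S).
Sorted decreasing:
5/4, 2/3, -11/6, -3
The extremum is 5/4.
For every x in S, x <= 5/4. And 5/4 is in S, so it is attained.
Therefore sup(S) = 5/4.

5/4


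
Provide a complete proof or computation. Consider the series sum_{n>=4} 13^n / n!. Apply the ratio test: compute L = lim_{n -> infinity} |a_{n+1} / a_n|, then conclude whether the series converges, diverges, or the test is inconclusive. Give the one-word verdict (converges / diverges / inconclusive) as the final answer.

Let a_n denote the general term. Form the ratio a_{n+1}/a_n and simplify:
a_{n+1}/a_n = 13/(n + 1)
Take the limit as n -> infinity: L = 0.
Since L = 0 < 1, the ratio test implies the series converges.

converges


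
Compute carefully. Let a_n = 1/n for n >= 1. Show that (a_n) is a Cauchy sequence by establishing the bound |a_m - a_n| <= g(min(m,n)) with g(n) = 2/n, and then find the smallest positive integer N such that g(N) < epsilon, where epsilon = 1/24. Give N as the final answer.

For any m, n >= 1, by the triangle inequality:
|a_m - a_n| = |1/m - 1/n| <= 1/m + 1/n <= 2/min(m,n).
So g(n) = 2/n bounds the Cauchy difference. Since g(n) -> 0, (a_n) is Cauchy.
Now solve g(N) < 1/24: 2/N < 1/24 <=> N > 2 / (1/24) = 48.
The smallest integer strictly greater than 48 is N = 49.
Check: g(49) = 2/49 = 2/49 < 1/24; g(48) = 1/24 >= 1/24. So N = 49.

49


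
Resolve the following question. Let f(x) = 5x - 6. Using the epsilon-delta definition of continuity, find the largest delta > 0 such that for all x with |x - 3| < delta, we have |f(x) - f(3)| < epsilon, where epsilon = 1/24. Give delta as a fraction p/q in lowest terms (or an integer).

We compute f(3) = 5*(3) - 6 = 9.
|f(x) - f(3)| = |5x - 6 - (9)| = |5(x - 3)| = 5|x - 3|.
We need 5|x - 3| < 1/24, i.e. |x - 3| < 1/24 / 5 = 1/120.
So any delta <= 1/120 works. Conversely, if delta > 1/120, then x = 3 + 1/120 satisfies |x - 3| = 1/120 < delta but |f(x) - f(3)| = 5 * 1/120 = 1/24, which is not < 1/24; so no larger delta works.
Hence the largest such delta is 1/120.

1/120


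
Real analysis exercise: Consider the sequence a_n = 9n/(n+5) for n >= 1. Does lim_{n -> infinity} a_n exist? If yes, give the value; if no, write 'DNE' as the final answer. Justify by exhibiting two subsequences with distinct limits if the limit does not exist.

Examine the behaviour of a_n along subsequences.
Even-n subsequence a_{2k} = 9(2k)/(2k+5) -> 9. Odd-n subsequence a_{2k+1} = 9(2k+1)/(2k+6) -> 9. Both tend to 9, which suggests the limit is 9; verify directly.
|a_n - 9| = |9n - 9(n+5)| / (n+5) = 45/(n+5) < 45/n for every n >= 1.
Given epsilon > 0, choose a positive integer N > 45/epsilon. Then for all n >= N, |a_n - 9| < 45/n <= 45/N < epsilon.
So by the definition of the limit, lim a_n exists and equals 9.

9


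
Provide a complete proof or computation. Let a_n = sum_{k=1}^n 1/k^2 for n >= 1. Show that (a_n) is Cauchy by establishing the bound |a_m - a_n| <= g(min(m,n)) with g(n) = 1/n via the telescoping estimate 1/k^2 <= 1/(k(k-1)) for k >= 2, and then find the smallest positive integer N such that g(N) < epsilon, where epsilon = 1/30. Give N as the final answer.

For m > n >= 1: |a_m - a_n| = sum_{k=n+1}^m 1/k^2.
Use 1/k^2 <= 1/(k(k-1)) = 1/(k-1) - 1/k for k >= 2:
sum_{k=n+1}^m 1/k^2 <= sum_{k=n+1}^m (1/(k-1) - 1/k) = 1/n - 1/m <= 1/n.
By symmetry the same bound holds with n,m swapped, so |a_m - a_n| <= 1/min(m,n) = g(min(m,n)). Since g(n) -> 0, (a_n) is Cauchy.
Now solve g(N) < 1/30: 1/N < 1/30 <=> N > 1/(1/30) = 30.
The smallest integer strictly greater than 30 is N = 31.
Check: g(31) = 1/31 < 1/30; g(30) = 1/30 >= 1/30. So N = 31.

31


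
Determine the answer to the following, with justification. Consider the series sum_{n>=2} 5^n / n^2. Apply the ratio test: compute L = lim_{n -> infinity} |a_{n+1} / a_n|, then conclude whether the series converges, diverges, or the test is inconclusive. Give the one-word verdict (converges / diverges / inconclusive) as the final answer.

Let a_n denote the general term. Form the ratio a_{n+1}/a_n and simplify:
a_{n+1}/a_n = 5*n^2/(n + 1)^2
Take the limit as n -> infinity: L = 5.
Since L = 5 > 1 (or L = infinity), the ratio test implies the series diverges.

diverges


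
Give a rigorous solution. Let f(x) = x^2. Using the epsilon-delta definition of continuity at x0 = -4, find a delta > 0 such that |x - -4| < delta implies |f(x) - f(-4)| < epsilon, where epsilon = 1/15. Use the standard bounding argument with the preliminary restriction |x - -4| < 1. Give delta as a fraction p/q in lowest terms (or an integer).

Factor: |x^2 - (-4)^2| = |x - -4| * |x + -4|.
Impose |x - -4| < 1 first. Then |x + -4| = |(x - -4) + 2*(-4)| <= |x - -4| + 2*|-4| < 1 + 8 = 9.
So |x^2 - (-4)^2| < delta * 9.
We need delta * 9 <= 1/15, i.e. delta <= 1/15/9 = 1/135.
Since 1/135 < 1, this is tighter than 1; take delta = 1/135.
So delta = 1/135 works.

1/135


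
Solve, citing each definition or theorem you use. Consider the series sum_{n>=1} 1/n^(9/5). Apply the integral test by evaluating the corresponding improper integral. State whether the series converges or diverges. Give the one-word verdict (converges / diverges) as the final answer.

Let f(x) = x^(-9/5). Then f is positive, continuous, and decreasing on [1, infinity), so the integral test applies.
Compute the improper integral int_{1}^infinity f(x) dx:
  antiderivative F(x) = -5/(4*x^(4/5)).
  As x -> infinity, F(x) -> 0 (since p = 9/5 > 1).
  So int = F(infinity) - F(1) = 0 - (-5/4) = 5/4.
  Finite, so by the integral test, the series converges.

converges


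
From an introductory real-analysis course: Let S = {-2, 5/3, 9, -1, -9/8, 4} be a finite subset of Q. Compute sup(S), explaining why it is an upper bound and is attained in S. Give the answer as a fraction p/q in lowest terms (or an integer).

S is finite, so sup(S) = max(S).
Sorted decreasing:
9, 4, 5/3, -1, -9/8, -2
The extremum is 9.
For every x in S, x <= 9. And 9 is in S, so it is attained.
Therefore sup(S) = 9.

9


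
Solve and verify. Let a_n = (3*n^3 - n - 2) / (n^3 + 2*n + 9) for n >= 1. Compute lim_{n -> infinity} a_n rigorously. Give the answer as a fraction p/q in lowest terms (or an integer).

Divide numerator and denominator by n^3, the highest power:
numerator / n^3 = 3 - 1/n^2 - 2/n^3
denominator / n^3 = 1 + 2/n^2 + 9/n^3
As n -> infinity, all terms of the form c/n^k (k >= 1) tend to 0.
So numerator / n^3 -> 3 and denominator / n^3 -> 1.
Therefore lim a_n = 3.

3


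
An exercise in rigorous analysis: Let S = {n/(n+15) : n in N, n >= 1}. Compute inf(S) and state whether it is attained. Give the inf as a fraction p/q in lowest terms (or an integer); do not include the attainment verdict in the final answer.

Analysis:
- Values: 1/16, 2/17, 1/6, 4/19, ... strictly increasing.
- Minimum is 1/16 (n=1); inf = 1/16 (attained).
- n/(n+15) = 1 - 15/(n+15) -> 1 from below as n -> infinity, and never equals 1.
- So sup = 1 (not attained).
Conclusion: inf(S) = 1/16, attained in S.

1/16


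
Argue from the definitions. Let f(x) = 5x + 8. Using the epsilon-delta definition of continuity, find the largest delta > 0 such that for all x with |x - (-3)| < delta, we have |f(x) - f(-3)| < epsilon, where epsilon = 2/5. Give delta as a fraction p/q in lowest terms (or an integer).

We compute f(-3) = 5*(-3) + 8 = -7.
|f(x) - f(-3)| = |5x + 8 - (-7)| = |5(x - (-3))| = 5|x - (-3)|.
We need 5|x - (-3)| < 2/5, i.e. |x - (-3)| < 2/5 / 5 = 2/25.
So any delta <= 2/25 works. Conversely, if delta > 2/25, then x = -3 + 2/25 satisfies |x - (-3)| = 2/25 < delta but |f(x) - f(-3)| = 5 * 2/25 = 2/5, which is not < 2/5; so no larger delta works.
Hence the largest such delta is 2/25.

2/25


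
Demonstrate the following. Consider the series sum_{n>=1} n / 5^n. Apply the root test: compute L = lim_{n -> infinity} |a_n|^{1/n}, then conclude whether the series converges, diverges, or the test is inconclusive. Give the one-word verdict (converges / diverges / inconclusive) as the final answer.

Let a_n denote the general term. Form |a_n|^(1/n) and simplify:
|a_n|^(1/n) = n^(1/n)/5
Take the limit as n -> infinity: L = 1/5.
Since L = 1/5 < 1, the root test implies convergence.

converges


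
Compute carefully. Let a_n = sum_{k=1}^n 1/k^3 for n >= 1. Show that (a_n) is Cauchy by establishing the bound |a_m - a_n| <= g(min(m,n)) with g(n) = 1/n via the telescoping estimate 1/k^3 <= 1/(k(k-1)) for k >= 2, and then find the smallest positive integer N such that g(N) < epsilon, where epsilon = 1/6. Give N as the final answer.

For m > n >= 1: |a_m - a_n| = sum_{k=n+1}^m 1/k^3.
Use 1/k^3 <= 1/(k(k-1)) = 1/(k-1) - 1/k for k >= 2 (which holds since k^3 >= k^2 >= k(k-1) for k >= 2):
sum_{k=n+1}^m 1/k^3 <= sum_{k=n+1}^m (1/(k-1) - 1/k) = 1/n - 1/m <= 1/n.
By symmetry the same bound holds with n,m swapped, so |a_m - a_n| <= 1/min(m,n) = g(min(m,n)). Since g(n) -> 0, (a_n) is Cauchy.
Now solve g(N) < 1/6: 1/N < 1/6 <=> N > 1/(1/6) = 6.
The smallest integer strictly greater than 6 is N = 7.
Check: g(7) = 1/7 < 1/6; g(6) = 1/6 >= 1/6. So N = 7.

7


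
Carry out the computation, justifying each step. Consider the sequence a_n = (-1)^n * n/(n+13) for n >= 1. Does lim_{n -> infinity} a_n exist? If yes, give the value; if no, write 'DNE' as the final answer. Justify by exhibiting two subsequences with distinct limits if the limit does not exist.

Examine the behaviour of a_n along subsequences.
a_{2k} = 2k/(2k+13) -> 1. a_{2k+1} = -(2k+1)/(2k+14) -> -1.
Since these two subsequential limits are 1 and -1, distinct, the full sequence cannot converge (a convergent sequence has all subsequences tending to the same limit). So lim a_n does not exist.

DNE


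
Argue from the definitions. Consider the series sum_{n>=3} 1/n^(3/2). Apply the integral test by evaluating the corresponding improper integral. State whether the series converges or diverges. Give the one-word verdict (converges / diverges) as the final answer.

Let f(x) = x^(-3/2). Then f is positive, continuous, and decreasing on [3, infinity), so the integral test applies.
Compute the improper integral int_{3}^infinity f(x) dx:
  antiderivative F(x) = -2/sqrt(x).
  As x -> infinity, F(x) -> 0 (since p = 3/2 > 1).
  So int = F(infinity) - F(3) = 0 - (-2*sqrt(3)/3) = 2*sqrt(3)/3.
  Finite, so by the integral test, the series converges.

converges


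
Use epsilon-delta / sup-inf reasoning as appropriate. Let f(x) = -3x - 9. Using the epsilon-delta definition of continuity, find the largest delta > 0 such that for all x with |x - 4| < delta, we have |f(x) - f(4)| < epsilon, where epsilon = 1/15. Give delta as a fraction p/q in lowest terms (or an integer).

We compute f(4) = -3*(4) - 9 = -21.
|f(x) - f(4)| = |-3x - 9 - (-21)| = |-3(x - 4)| = 3|x - 4|.
We need 3|x - 4| < 1/15, i.e. |x - 4| < 1/15 / 3 = 1/45.
So any delta <= 1/45 works. Conversely, if delta > 1/45, then x = 4 + 1/45 satisfies |x - 4| = 1/45 < delta but |f(x) - f(4)| = 3 * 1/45 = 1/15, which is not < 1/15; so no larger delta works.
Hence the largest such delta is 1/45.

1/45


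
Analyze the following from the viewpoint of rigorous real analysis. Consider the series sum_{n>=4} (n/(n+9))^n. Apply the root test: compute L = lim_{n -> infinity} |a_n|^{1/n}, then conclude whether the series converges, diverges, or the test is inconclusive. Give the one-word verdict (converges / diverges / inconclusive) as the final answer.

Let a_n denote the general term. Form |a_n|^(1/n) and simplify:
|a_n|^(1/n) = n/(n + 9)
Take the limit as n -> infinity: L = 1.
Since L = 1, the root test is inconclusive. (In fact a_n = (n/(n+9))^n -> e^(-9) != 0, so the nth-term test shows divergence; but the root test itself gives no conclusion.)

inconclusive


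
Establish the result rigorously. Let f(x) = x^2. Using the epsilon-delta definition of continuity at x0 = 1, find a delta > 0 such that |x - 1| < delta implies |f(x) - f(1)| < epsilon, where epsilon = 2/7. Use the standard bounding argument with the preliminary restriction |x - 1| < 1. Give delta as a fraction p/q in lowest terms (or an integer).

Factor: |x^2 - (1)^2| = |x - 1| * |x + 1|.
Impose |x - 1| < 1 first. Then |x + 1| = |(x - 1) + 2*(1)| <= |x - 1| + 2*|1| < 1 + 2 = 3.
So |x^2 - (1)^2| < delta * 3.
We need delta * 3 <= 2/7, i.e. delta <= 2/7/3 = 2/21.
Since 2/21 < 1, this is tighter than 1; take delta = 2/21.
So delta = 2/21 works.

2/21


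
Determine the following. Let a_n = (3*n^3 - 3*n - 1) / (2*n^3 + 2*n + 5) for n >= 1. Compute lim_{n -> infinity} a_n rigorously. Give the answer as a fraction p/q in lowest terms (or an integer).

Divide numerator and denominator by n^3, the highest power:
numerator / n^3 = 3 - 3/n^2 - 1/n^3
denominator / n^3 = 2 + 2/n^2 + 5/n^3
As n -> infinity, all terms of the form c/n^k (k >= 1) tend to 0.
So numerator / n^3 -> 3 and denominator / n^3 -> 2.
Therefore lim a_n = 3/2.

3/2


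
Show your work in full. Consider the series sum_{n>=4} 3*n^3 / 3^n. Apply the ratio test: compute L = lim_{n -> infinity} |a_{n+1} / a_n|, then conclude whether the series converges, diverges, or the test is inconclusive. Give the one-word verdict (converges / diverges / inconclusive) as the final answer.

Let a_n denote the general term. Form the ratio a_{n+1}/a_n and simplify:
a_{n+1}/a_n = (n + 1)^3/(3*n^3)
Take the limit as n -> infinity: L = 1/3.
Since L = 1/3 < 1, the ratio test implies the series converges.

converges


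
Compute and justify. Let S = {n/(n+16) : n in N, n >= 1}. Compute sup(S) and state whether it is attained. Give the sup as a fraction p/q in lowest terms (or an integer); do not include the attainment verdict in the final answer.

Analysis:
- Values: 1/17, 1/9, 3/19, 1/5, ... strictly increasing.
- Minimum is 1/17 (n=1); inf = 1/17 (attained).
- n/(n+16) = 1 - 16/(n+16) -> 1 from below as n -> infinity, and never equals 1.
- So sup = 1 (not attained).
Conclusion: sup(S) = 1, not attained in S.

1


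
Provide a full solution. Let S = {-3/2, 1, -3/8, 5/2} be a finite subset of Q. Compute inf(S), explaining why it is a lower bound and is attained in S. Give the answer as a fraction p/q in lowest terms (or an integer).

S is finite, so inf(S) = min(S).
Sorted increasing:
-3/2, -3/8, 1, 5/2
The extremum is -3/2.
For every x in S, x >= -3/2. And -3/2 is in S, so it is attained.
Therefore inf(S) = -3/2.

-3/2


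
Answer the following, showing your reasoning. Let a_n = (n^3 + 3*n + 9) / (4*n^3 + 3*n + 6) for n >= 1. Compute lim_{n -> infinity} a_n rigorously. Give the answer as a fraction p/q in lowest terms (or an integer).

Divide numerator and denominator by n^3, the highest power:
numerator / n^3 = 1 + 3/n^2 + 9/n^3
denominator / n^3 = 4 + 3/n^2 + 6/n^3
As n -> infinity, all terms of the form c/n^k (k >= 1) tend to 0.
So numerator / n^3 -> 1 and denominator / n^3 -> 4.
Therefore lim a_n = 1/4.

1/4


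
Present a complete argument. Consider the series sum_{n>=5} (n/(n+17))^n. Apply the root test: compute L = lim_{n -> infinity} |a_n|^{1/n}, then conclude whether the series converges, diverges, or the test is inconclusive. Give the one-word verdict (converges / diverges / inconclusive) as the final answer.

Let a_n denote the general term. Form |a_n|^(1/n) and simplify:
|a_n|^(1/n) = n/(n + 17)
Take the limit as n -> infinity: L = 1.
Since L = 1, the root test is inconclusive. (In fact a_n = (n/(n+17))^n -> e^(-17) != 0, so the nth-term test shows divergence; but the root test itself gives no conclusion.)

inconclusive


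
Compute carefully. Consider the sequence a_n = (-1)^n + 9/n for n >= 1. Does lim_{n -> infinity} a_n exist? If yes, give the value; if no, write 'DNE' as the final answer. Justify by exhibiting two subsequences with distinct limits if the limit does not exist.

Examine the behaviour of a_n along subsequences.
a_{2k} = 1 + 9/(2k) -> 1. a_{2k+1} = -1 + 9/(2k+1) -> -1.
Since these two subsequential limits are 1 and -1, distinct, the full sequence cannot converge (a convergent sequence has all subsequences tending to the same limit). So lim a_n does not exist.

DNE


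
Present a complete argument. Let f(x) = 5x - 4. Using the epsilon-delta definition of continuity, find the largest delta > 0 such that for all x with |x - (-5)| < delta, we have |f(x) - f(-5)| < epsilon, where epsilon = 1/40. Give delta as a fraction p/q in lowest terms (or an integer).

We compute f(-5) = 5*(-5) - 4 = -29.
|f(x) - f(-5)| = |5x - 4 - (-29)| = |5(x - (-5))| = 5|x - (-5)|.
We need 5|x - (-5)| < 1/40, i.e. |x - (-5)| < 1/40 / 5 = 1/200.
So any delta <= 1/200 works. Conversely, if delta > 1/200, then x = -5 + 1/200 satisfies |x - (-5)| = 1/200 < delta but |f(x) - f(-5)| = 5 * 1/200 = 1/40, which is not < 1/40; so no larger delta works.
Hence the largest such delta is 1/200.

1/200


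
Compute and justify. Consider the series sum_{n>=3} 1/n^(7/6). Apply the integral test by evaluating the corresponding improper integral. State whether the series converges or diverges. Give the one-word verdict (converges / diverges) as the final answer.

Let f(x) = x^(-7/6). Then f is positive, continuous, and decreasing on [3, infinity), so the integral test applies.
Compute the improper integral int_{3}^infinity f(x) dx:
  antiderivative F(x) = -6/x^(1/6).
  As x -> infinity, F(x) -> 0 (since p = 7/6 > 1).
  So int = F(infinity) - F(3) = 0 - (-2*3^(5/6)) = 2*3^(5/6).
  Finite, so by the integral test, the series converges.

converges


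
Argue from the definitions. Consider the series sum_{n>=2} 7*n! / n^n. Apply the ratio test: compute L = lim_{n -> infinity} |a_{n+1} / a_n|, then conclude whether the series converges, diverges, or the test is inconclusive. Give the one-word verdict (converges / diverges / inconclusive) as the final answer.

Let a_n denote the general term. Form the ratio a_{n+1}/a_n and simplify:
a_{n+1}/a_n = (n/(n + 1))^n
Take the limit as n -> infinity: L = exp(-1).
Since L = exp(-1) < 1, the ratio test implies the series converges.

converges


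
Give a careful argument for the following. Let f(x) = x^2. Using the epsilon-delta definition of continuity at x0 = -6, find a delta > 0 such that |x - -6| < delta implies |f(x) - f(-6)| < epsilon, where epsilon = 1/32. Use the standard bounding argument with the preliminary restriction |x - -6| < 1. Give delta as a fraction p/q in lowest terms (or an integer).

Factor: |x^2 - (-6)^2| = |x - -6| * |x + -6|.
Impose |x - -6| < 1 first. Then |x + -6| = |(x - -6) + 2*(-6)| <= |x - -6| + 2*|-6| < 1 + 12 = 13.
So |x^2 - (-6)^2| < delta * 13.
We need delta * 13 <= 1/32, i.e. delta <= 1/32/13 = 1/416.
Since 1/416 < 1, this is tighter than 1; take delta = 1/416.
So delta = 1/416 works.

1/416


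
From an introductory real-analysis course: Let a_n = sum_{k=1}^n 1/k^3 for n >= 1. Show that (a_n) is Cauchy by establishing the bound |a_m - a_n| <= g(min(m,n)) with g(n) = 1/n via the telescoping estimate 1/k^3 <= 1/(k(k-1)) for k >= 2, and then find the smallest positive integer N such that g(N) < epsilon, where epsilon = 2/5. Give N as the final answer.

For m > n >= 1: |a_m - a_n| = sum_{k=n+1}^m 1/k^3.
Use 1/k^3 <= 1/(k(k-1)) = 1/(k-1) - 1/k for k >= 2 (which holds since k^3 >= k^2 >= k(k-1) for k >= 2):
sum_{k=n+1}^m 1/k^3 <= sum_{k=n+1}^m (1/(k-1) - 1/k) = 1/n - 1/m <= 1/n.
By symmetry the same bound holds with n,m swapped, so |a_m - a_n| <= 1/min(m,n) = g(min(m,n)). Since g(n) -> 0, (a_n) is Cauchy.
Now solve g(N) < 2/5: 1/N < 2/5 <=> N > 1/(2/5) = 5/2.
The smallest integer strictly greater than 5/2 is N = 3.
Check: g(3) = 1/3 < 2/5; g(2) = 1/2 >= 2/5. So N = 3.

3


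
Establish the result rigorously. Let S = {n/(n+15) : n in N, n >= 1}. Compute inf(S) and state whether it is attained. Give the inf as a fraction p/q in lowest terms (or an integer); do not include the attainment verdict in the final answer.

Analysis:
- Values: 1/16, 2/17, 1/6, 4/19, ... strictly increasing.
- Minimum is 1/16 (n=1); inf = 1/16 (attained).
- n/(n+15) = 1 - 15/(n+15) -> 1 from below as n -> infinity, and never equals 1.
- So sup = 1 (not attained).
Conclusion: inf(S) = 1/16, attained in S.

1/16


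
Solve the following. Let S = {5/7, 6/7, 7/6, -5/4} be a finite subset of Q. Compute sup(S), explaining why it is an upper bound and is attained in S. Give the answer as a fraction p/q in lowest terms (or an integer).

S is finite, so sup(S) = max(S).
Sorted decreasing:
7/6, 6/7, 5/7, -5/4
The extremum is 7/6.
For every x in S, x <= 7/6. And 7/6 is in S, so it is attained.
Therefore sup(S) = 7/6.

7/6


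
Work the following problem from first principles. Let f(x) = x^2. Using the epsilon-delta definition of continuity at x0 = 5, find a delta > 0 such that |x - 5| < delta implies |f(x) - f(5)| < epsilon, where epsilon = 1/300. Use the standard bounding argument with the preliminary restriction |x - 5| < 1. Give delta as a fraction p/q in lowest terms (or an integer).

Factor: |x^2 - (5)^2| = |x - 5| * |x + 5|.
Impose |x - 5| < 1 first. Then |x + 5| = |(x - 5) + 2*(5)| <= |x - 5| + 2*|5| < 1 + 10 = 11.
So |x^2 - (5)^2| < delta * 11.
We need delta * 11 <= 1/300, i.e. delta <= 1/300/11 = 1/3300.
Since 1/3300 < 1, this is tighter than 1; take delta = 1/3300.
So delta = 1/3300 works.

1/3300


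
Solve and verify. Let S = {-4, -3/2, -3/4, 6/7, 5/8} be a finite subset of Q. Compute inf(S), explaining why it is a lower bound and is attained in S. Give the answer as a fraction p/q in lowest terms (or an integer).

S is finite, so inf(S) = min(S).
Sorted increasing:
-4, -3/2, -3/4, 5/8, 6/7
The extremum is -4.
For every x in S, x >= -4. And -4 is in S, so it is attained.
Therefore inf(S) = -4.

-4


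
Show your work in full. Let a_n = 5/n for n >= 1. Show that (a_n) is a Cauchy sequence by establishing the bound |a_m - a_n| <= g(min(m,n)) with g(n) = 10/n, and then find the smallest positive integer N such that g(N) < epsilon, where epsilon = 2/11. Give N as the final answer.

For any m, n >= 1, by the triangle inequality:
|a_m - a_n| = |5/m - 5/n| <= 5*1/m + 5*1/n <= 10/min(m,n).
So g(n) = 10/n bounds the Cauchy difference. Since g(n) -> 0, (a_n) is Cauchy.
Now solve g(N) < 2/11: 10/N < 2/11 <=> N > 10 / (2/11) = 55.
The smallest integer strictly greater than 55 is N = 56.
Check: g(56) = 10/56 = 5/28 < 2/11; g(55) = 2/11 >= 2/11. So N = 56.

56


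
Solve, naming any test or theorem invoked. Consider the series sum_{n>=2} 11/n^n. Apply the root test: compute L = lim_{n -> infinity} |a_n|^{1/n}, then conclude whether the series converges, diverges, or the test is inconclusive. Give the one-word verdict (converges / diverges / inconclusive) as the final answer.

Let a_n denote the general term. Form |a_n|^(1/n) and simplify:
|a_n|^(1/n) = 11^(1/n)/n
Take the limit as n -> infinity: L = 0.
Since L = 0 < 1, the root test implies convergence.

converges


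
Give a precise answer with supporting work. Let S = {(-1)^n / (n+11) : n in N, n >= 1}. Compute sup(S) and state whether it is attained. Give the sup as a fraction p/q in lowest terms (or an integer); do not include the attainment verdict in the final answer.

Analysis:
- Values: -1/12, 1/13, -1/14, 1/15, -1/16, ...
- Positive terms (even n): 1/(2+11), 1/(4+11), ... decreasing -> max = 1/13 (n=2).
- Negative terms (odd n): -1/(1+11), -1/(3+11), ... increasing -> min = -1/12 (n=1).
- So sup = 1/13 (attained at n=2); inf = -1/12 (attained at n=1).
Conclusion: sup(S) = 1/13, attained in S.

1/13


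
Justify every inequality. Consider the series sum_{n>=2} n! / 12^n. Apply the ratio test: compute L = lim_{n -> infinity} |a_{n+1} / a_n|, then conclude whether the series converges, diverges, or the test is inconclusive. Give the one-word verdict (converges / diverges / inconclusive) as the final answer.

Let a_n denote the general term. Form the ratio a_{n+1}/a_n and simplify:
a_{n+1}/a_n = n/12 + 1/12
Take the limit as n -> infinity: L = infinity.
Since L = infinity > 1 (or L = infinity), the ratio test implies the series diverges.

diverges


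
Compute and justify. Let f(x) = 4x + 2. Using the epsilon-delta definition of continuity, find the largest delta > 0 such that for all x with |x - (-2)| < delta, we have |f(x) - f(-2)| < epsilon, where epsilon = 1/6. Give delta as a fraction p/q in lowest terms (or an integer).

We compute f(-2) = 4*(-2) + 2 = -6.
|f(x) - f(-2)| = |4x + 2 - (-6)| = |4(x - (-2))| = 4|x - (-2)|.
We need 4|x - (-2)| < 1/6, i.e. |x - (-2)| < 1/6 / 4 = 1/24.
So any delta <= 1/24 works. Conversely, if delta > 1/24, then x = -2 + 1/24 satisfies |x - (-2)| = 1/24 < delta but |f(x) - f(-2)| = 4 * 1/24 = 1/6, which is not < 1/6; so no larger delta works.
Hence the largest such delta is 1/24.

1/24


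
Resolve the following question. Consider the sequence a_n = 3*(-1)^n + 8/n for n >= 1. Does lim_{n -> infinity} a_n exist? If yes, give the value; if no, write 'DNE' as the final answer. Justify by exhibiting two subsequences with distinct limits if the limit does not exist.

Examine the behaviour of a_n along subsequences.
a_{2k} = 3 + 8/(2k) -> 3. a_{2k+1} = -3 + 8/(2k+1) -> -3.
Since these two subsequential limits are 3 and -3, distinct, the full sequence cannot converge (a convergent sequence has all subsequences tending to the same limit). So lim a_n does not exist.

DNE


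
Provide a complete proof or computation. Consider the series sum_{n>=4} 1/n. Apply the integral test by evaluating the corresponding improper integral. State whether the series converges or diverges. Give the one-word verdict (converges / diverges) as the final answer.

Let f(x) = 1/x. Then f is positive, continuous, and decreasing on [4, infinity), so the integral test applies.
Compute the improper integral int_{4}^infinity f(x) dx:
  antiderivative F(x) = log(x).
  As x -> infinity, log(x) -> infinity.
  So int = infinity - log(4) = infinity. By the integral test, the series diverges.

diverges


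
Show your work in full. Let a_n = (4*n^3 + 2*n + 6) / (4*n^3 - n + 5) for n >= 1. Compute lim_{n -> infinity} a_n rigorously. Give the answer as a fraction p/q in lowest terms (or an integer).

Divide numerator and denominator by n^3, the highest power:
numerator / n^3 = 4 + 2/n^2 + 6/n^3
denominator / n^3 = 4 - 1/n^2 + 5/n^3
As n -> infinity, all terms of the form c/n^k (k >= 1) tend to 0.
So numerator / n^3 -> 4 and denominator / n^3 -> 4.
Therefore lim a_n = 1.

1


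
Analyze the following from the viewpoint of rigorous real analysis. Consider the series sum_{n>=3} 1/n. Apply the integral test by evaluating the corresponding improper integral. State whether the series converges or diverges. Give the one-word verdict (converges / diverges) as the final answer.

Let f(x) = 1/x. Then f is positive, continuous, and decreasing on [3, infinity), so the integral test applies.
Compute the improper integral int_{3}^infinity f(x) dx:
  antiderivative F(x) = log(x).
  As x -> infinity, log(x) -> infinity.
  So int = infinity - log(3) = infinity. By the integral test, the series diverges.

diverges


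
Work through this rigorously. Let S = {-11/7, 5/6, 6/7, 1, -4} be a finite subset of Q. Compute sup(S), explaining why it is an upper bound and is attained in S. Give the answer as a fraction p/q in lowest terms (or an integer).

S is finite, so sup(S) = max(S).
Sorted decreasing:
1, 6/7, 5/6, -11/7, -4
The extremum is 1.
For every x in S, x <= 1. And 1 is in S, so it is attained.
Therefore sup(S) = 1.

1


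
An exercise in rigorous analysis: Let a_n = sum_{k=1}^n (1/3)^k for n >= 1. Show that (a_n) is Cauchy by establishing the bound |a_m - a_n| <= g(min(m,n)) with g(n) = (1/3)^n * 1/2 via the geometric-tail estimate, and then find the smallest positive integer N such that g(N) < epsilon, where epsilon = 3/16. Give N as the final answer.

For m > n >= 1: |a_m - a_n| = sum_{k=n+1}^m (1/3)^k < sum_{k=n+1}^infinity (1/3)^k = (1/3)^(n+1) / (1 - 1/3) = (1/3)^n * (1/3) * (3/2) = (1/3)^n * 1/2.
So g(n) = (1/3)^n / 2. Since g(n) -> 0, (a_n) is Cauchy.
Now solve g(N) < 3/16: (1/3)^N / 2 < 3/16 <=> 3^N > 1 / (2 * 3/16) = 8/3.
Check powers of 3: 3^0 = 1 <= 8/3, 3^1 = 3 > 8/3.
So the smallest such N is 1. Check: g(1) = 1/(2 * 3) = 1/6 < 3/16.

1


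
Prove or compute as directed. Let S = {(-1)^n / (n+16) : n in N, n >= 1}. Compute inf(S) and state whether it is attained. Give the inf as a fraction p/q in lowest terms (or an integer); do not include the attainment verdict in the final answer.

Analysis:
- Values: -1/17, 1/18, -1/19, 1/20, -1/21, ...
- Positive terms (even n): 1/(2+16), 1/(4+16), ... decreasing -> max = 1/18 (n=2).
- Negative terms (odd n): -1/(1+16), -1/(3+16), ... increasing -> min = -1/17 (n=1).
- So sup = 1/18 (attained at n=2); inf = -1/17 (attained at n=1).
Conclusion: inf(S) = -1/17, attained in S.

-1/17


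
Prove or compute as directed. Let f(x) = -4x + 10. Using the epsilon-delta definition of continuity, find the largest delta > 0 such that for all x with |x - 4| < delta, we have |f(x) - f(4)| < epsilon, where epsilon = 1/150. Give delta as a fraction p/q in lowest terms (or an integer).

We compute f(4) = -4*(4) + 10 = -6.
|f(x) - f(4)| = |-4x + 10 - (-6)| = |-4(x - 4)| = 4|x - 4|.
We need 4|x - 4| < 1/150, i.e. |x - 4| < 1/150 / 4 = 1/600.
So any delta <= 1/600 works. Conversely, if delta > 1/600, then x = 4 + 1/600 satisfies |x - 4| = 1/600 < delta but |f(x) - f(4)| = 4 * 1/600 = 1/150, which is not < 1/150; so no larger delta works.
Hence the largest such delta is 1/600.

1/600


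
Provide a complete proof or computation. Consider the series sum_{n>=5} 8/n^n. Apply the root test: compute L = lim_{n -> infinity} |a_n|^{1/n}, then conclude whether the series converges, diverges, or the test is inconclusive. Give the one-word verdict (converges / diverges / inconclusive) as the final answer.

Let a_n denote the general term. Form |a_n|^(1/n) and simplify:
|a_n|^(1/n) = 2^(3/n)/n
Take the limit as n -> infinity: L = 0.
Since L = 0 < 1, the root test implies convergence.

converges


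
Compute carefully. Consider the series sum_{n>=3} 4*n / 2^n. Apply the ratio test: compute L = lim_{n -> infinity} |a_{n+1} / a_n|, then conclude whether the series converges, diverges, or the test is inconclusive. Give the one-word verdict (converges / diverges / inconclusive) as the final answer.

Let a_n denote the general term. Form the ratio a_{n+1}/a_n and simplify:
a_{n+1}/a_n = (n + 1)/(2*n)
Take the limit as n -> infinity: L = 1/2.
Since L = 1/2 < 1, the ratio test implies the series converges.

converges


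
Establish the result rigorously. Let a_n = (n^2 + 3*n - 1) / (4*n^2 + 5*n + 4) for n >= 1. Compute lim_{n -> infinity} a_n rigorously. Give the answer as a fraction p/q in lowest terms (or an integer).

Divide numerator and denominator by n^2, the highest power:
numerator / n^2 = 1 + 3/n - 1/n^2
denominator / n^2 = 4 + 5/n + 4/n^2
As n -> infinity, all terms of the form c/n^k (k >= 1) tend to 0.
So numerator / n^2 -> 1 and denominator / n^2 -> 4.
Therefore lim a_n = 1/4.

1/4
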